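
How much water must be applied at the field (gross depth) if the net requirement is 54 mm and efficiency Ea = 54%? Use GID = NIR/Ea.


Ea = 54% = 0.54
GID = NIR / Ea = 54 / 0.54 = 100.0000 mm

100.0000 mm


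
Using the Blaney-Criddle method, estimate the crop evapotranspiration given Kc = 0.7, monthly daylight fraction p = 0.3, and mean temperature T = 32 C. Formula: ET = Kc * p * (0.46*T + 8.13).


ET = Kc * p * (0.46*T + 8.13)
ET = 0.7 * 0.3 * (0.46*32 + 8.13)
ET = 0.7 * 0.3 * 22.8500

4.7985 mm/day


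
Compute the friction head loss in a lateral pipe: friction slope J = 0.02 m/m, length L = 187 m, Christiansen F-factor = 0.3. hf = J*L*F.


hf = J * L * F = 0.02 * 187 * 0.3 = 1.1220 m

1.1220 m


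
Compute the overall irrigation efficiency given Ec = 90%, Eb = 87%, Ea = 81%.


Ec = 0.9, Eb = 0.87, Ea = 0.81
E = 0.9 * 0.87 * 0.81 * 100 = 63.4230%

63.4230 %


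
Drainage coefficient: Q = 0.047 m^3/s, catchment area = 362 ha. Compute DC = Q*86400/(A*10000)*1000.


DC = Q * 86400 / (A * 10000) * 1000
DC = 0.047 * 86400 / (362 * 10000) * 1000
DC = 4060800.0000 / 3620000

1.1218 mm/day


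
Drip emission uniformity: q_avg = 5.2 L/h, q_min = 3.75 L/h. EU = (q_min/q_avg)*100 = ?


EU = (q_min/q_avg)*100 = (3.75/5.2)*100 = 72.1154%

72.1154 %


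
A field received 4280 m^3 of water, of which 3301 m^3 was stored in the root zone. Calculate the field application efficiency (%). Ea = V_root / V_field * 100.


Ea = V_root / V_field * 100 = 3301 / 4280 * 100 = 77.1262%

77.1262 %


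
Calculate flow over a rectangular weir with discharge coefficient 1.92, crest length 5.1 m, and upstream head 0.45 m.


Q = C * L * H^(3/2) = 1.92 * 5.1 * 0.45^1.5 = 1.92 * 5.1 * 0.301869

2.9559 m^3/s


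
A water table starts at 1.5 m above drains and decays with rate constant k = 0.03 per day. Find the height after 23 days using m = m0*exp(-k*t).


m = m0 * exp(-k*t)
m = 1.5 * exp(-0.03 * 23)
m = 1.5 * exp(-0.6900)

0.7524 m


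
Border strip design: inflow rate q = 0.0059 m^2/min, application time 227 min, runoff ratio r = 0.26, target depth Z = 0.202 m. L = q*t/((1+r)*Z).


L = q*t/((1+r)*Z)
L = 0.0059*227/((1+0.26)*0.202)
L = 1.3393/0.25452

5.2621 m


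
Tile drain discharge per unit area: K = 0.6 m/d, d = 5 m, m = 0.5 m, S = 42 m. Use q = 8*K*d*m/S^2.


q = 8*K*d*m/S^2
q = 8*0.6*5*0.5/42^2
q = 12.0000 / 1764

0.0068 m/d


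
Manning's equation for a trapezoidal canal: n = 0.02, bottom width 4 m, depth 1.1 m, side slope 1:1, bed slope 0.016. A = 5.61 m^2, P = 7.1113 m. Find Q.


R = A/P = 5.61/7.1113 = 0.788885
Q = (1/0.02) * 5.61 * 0.788885^(2/3) * 0.016^0.5

30.2925 m^3/s


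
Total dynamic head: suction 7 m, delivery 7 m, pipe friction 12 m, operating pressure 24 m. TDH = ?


TDH = Hs + Hd + hf + Hp = 7 + 7 + 12 + 24 = 50

50 m


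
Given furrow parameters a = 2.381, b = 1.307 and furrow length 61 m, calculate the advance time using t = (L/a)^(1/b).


t = (L/a)^(1/b)
t = (61/2.381)^(1/1.307)
t = 25.619488^(1/1.307)

11.9595 min


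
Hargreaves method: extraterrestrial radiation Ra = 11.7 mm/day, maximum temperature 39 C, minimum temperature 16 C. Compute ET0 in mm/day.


Tmean = (Tmax + Tmin)/2 = (39 + 16)/2 = 27.5
ET0 = 0.0023 * 11.7 * (27.5 + 17.8) * sqrt(39 - 16)
ET0 = 0.0023 * 11.7 * 45.3 * 4.795832

5.8462 mm/day


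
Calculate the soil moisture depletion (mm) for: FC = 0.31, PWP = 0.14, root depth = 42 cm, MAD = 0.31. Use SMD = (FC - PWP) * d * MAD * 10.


SMD = (FC - PWP) * d * MAD * 10
SMD = (0.31 - 0.14) * 42 * 0.31 * 10
SMD = 0.1700 * 42 * 0.31 * 10

22.1340 mm


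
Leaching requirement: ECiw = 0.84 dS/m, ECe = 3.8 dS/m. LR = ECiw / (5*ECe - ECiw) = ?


LR = ECiw / (5*ECe - ECiw)
LR = 0.84 / (5*3.8 - 0.84)
LR = 0.84 / 18.1600

0.0463


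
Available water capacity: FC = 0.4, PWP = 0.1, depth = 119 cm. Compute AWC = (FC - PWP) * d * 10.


AWC = (FC - PWP) * d * 10
AWC = (0.4 - 0.1) * 119 * 10
AWC = 0.3000 * 119 * 10

357.0000 mm


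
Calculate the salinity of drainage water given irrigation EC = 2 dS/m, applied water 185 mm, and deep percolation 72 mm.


EC_dw = EC_iw * D_iw / D_dw
EC_dw = 2 * 185 / 72
EC_dw = 370 / 72

5.1389 dS/m


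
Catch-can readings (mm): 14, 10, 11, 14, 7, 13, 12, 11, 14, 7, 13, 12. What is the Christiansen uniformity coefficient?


mean = 11.500000 mm
MAD = 1.916667 mm
CU = (1 - 1.916667/11.500000)*100

83.3333 %


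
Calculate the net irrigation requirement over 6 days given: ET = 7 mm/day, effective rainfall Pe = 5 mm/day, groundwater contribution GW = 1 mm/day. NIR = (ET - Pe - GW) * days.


Daily deficit = ET - Pe - GW = 7 - 5 - 1 = 1 mm/day
NIR = 1 * 6 = 6 mm

6.0000 mm


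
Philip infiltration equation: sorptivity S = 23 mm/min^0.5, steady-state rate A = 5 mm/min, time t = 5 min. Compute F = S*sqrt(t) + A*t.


F = S*sqrt(t) + A*t
F = 23*sqrt(5) + 5*5
F = 23*2.236068 + 25

76.4296 mm


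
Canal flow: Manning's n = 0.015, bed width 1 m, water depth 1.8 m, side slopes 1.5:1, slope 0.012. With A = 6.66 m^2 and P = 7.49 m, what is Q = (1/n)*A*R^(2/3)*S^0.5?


R = A/P = 6.66/7.49 = 0.889186
Q = (1/0.015) * 6.66 * 0.889186^(2/3) * 0.012^0.5

44.9747 m^3/s


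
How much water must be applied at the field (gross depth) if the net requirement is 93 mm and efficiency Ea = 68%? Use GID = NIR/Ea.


Ea = 68% = 0.68
GID = NIR / Ea = 93 / 0.68 = 136.7647 mm

136.7647 mm


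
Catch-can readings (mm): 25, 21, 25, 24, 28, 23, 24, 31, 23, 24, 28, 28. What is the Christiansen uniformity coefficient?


mean = 25.333333 mm
MAD = 2.277778 mm
CU = (1 - 2.277778/25.333333)*100

91.0088 %


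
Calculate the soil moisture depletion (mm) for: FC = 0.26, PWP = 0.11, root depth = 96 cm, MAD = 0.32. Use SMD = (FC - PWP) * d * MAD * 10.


SMD = (FC - PWP) * d * MAD * 10
SMD = (0.26 - 0.11) * 96 * 0.32 * 10
SMD = 0.1500 * 96 * 0.32 * 10

46.0800 mm


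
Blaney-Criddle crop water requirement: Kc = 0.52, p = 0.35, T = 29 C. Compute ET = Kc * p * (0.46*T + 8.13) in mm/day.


ET = Kc * p * (0.46*T + 8.13)
ET = 0.52 * 0.35 * (0.46*29 + 8.13)
ET = 0.52 * 0.35 * 21.4700

3.9075 mm/day


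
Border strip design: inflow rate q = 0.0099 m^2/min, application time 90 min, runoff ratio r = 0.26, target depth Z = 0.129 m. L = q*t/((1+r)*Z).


L = q*t/((1+r)*Z)
L = 0.0099*90/((1+0.26)*0.129)
L = 0.891/0.16254

5.4817 m


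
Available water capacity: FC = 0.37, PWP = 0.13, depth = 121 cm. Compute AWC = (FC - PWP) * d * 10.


AWC = (FC - PWP) * d * 10
AWC = (0.37 - 0.13) * 121 * 10
AWC = 0.2400 * 121 * 10

290.4000 mm


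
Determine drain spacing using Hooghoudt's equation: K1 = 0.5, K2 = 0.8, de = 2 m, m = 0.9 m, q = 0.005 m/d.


S^2 = 8*K2*de*m/q + 4*K1*m^2/q
S^2 = 8*0.8*2*0.9/0.005 + 4*0.5*0.9^2/0.005
S = sqrt(2628.0000)

51.2640 m


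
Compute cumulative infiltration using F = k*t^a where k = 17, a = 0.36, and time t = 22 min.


F = k * t^a = 17 * 22^0.36
F = 17 * 3.042791

51.7274 mm


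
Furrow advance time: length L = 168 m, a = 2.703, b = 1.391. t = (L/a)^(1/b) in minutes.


t = (L/a)^(1/b)
t = (168/2.703)^(1/1.391)
t = 62.153163^(1/1.391)

19.4686 min


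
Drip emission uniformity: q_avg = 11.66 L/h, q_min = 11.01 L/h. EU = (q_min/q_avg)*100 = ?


EU = (q_min/q_avg)*100 = (11.01/11.66)*100 = 94.4254%

94.4254 %


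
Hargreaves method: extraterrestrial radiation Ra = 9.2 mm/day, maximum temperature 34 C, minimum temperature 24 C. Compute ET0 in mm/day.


Tmean = (Tmax + Tmin)/2 = (34 + 24)/2 = 29.0
ET0 = 0.0023 * 9.2 * (29.0 + 17.8) * sqrt(34 - 24)
ET0 = 0.0023 * 9.2 * 46.8 * 3.162278

3.1316 mm/day


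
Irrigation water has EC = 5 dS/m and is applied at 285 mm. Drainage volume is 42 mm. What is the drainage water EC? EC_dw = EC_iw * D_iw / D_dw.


EC_dw = EC_iw * D_iw / D_dw
EC_dw = 5 * 285 / 42
EC_dw = 1425 / 42

33.9286 dS/m


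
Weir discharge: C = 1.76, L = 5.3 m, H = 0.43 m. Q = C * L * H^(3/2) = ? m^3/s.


Q = C * L * H^(3/2) = 1.76 * 5.3 * 0.43^1.5 = 1.76 * 5.3 * 0.281970

2.6302 m^3/s


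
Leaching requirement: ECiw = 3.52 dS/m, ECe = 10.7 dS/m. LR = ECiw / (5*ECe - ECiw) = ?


LR = ECiw / (5*ECe - ECiw)
LR = 3.52 / (5*10.7 - 3.52)
LR = 3.52 / 49.9800

0.0704


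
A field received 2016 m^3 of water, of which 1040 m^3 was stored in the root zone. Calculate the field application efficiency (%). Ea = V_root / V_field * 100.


Ea = V_root / V_field * 100 = 1040 / 2016 * 100 = 51.5873%

51.5873 %


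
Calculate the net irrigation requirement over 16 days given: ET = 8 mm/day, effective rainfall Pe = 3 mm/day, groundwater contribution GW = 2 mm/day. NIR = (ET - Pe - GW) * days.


Daily deficit = ET - Pe - GW = 8 - 3 - 2 = 3 mm/day
NIR = 3 * 16 = 48 mm

48.0000 mm


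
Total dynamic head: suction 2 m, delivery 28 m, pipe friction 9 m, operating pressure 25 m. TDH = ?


TDH = Hs + Hd + hf + Hp = 2 + 28 + 9 + 25 = 64

64 m


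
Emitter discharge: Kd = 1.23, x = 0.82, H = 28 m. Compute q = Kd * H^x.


q = Kd * H^x = 1.23 * 28^0.82 = 1.23 * 15.369848

18.9049 L/h


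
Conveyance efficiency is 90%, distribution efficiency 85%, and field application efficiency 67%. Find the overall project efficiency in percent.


Ec = 0.9, Eb = 0.85, Ea = 0.67
E = 0.9 * 0.85 * 0.67 * 100 = 51.2550%

51.2550 %


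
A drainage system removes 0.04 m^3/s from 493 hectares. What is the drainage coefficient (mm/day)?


DC = Q * 86400 / (A * 10000) * 1000
DC = 0.04 * 86400 / (493 * 10000) * 1000
DC = 3456000.0000 / 4930000

0.7010 mm/day


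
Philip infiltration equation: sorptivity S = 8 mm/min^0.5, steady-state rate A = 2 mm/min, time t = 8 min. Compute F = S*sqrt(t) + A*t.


F = S*sqrt(t) + A*t
F = 8*sqrt(8) + 2*8
F = 8*2.828427 + 16

38.6274 mm


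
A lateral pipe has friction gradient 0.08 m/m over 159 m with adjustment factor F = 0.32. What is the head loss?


hf = J * L * F = 0.08 * 159 * 0.32 = 4.0704 m

4.0704 m


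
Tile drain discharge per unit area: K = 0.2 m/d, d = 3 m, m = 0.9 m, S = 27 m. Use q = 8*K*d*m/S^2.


q = 8*K*d*m/S^2
q = 8*0.2*3*0.9/27^2
q = 4.3200 / 729

0.0059 m/d


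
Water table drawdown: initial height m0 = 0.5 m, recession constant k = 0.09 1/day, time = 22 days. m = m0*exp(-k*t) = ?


m = m0 * exp(-k*t)
m = 0.5 * exp(-0.09 * 22)
m = 0.5 * exp(-1.9800)

0.0690 m


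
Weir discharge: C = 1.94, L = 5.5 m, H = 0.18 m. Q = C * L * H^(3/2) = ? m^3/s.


Q = C * L * H^(3/2) = 1.94 * 5.5 * 0.18^1.5 = 1.94 * 5.5 * 0.076368

0.8148 m^3/s


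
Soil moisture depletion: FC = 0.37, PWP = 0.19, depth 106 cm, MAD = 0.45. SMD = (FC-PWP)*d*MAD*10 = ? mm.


SMD = (FC - PWP) * d * MAD * 10
SMD = (0.37 - 0.19) * 106 * 0.45 * 10
SMD = 0.1800 * 106 * 0.45 * 10

85.8600 mm


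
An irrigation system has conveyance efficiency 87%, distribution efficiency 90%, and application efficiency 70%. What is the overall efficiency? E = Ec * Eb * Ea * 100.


Ec = 0.87, Eb = 0.9, Ea = 0.7
E = 0.87 * 0.9 * 0.7 * 100 = 54.8100%

54.8100 %


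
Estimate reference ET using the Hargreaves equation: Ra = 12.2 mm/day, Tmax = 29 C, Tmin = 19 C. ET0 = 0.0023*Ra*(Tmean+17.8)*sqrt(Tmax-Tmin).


Tmean = (Tmax + Tmin)/2 = (29 + 19)/2 = 24.0
ET0 = 0.0023 * 12.2 * (24.0 + 17.8) * sqrt(29 - 19)
ET0 = 0.0023 * 12.2 * 41.8 * 3.162278

3.7091 mm/day


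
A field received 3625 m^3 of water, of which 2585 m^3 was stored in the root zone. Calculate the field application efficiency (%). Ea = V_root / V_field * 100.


Ea = V_root / V_field * 100 = 2585 / 3625 * 100 = 71.3103%

71.3103 %


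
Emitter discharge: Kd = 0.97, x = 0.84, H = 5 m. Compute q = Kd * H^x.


q = Kd * H^x = 0.97 * 5^0.84 = 0.97 * 3.864869

3.7489 L/h


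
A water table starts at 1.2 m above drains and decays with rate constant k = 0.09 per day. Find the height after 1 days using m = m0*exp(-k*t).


m = m0 * exp(-k*t)
m = 1.2 * exp(-0.09 * 1)
m = 1.2 * exp(-0.0900)

1.0967 m


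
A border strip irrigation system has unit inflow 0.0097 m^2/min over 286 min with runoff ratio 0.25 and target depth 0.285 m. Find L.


L = q*t/((1+r)*Z)
L = 0.0097*286/((1+0.25)*0.285)
L = 2.7742/0.35625

7.7872 m


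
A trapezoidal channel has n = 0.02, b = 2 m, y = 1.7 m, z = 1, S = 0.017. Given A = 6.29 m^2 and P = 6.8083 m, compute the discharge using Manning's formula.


R = A/P = 6.29/6.8083 = 0.923872
Q = (1/0.02) * 6.29 * 0.923872^(2/3) * 0.017^0.5

38.8973 m^3/s


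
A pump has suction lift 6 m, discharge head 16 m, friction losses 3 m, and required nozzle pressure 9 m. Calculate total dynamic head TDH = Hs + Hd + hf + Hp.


TDH = Hs + Hd + hf + Hp = 6 + 16 + 3 + 9 = 34

34 m


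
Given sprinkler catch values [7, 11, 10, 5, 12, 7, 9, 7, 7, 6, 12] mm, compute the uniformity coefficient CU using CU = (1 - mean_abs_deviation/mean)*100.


mean = 8.454545 mm
MAD = 2.132231 mm
CU = (1 - 2.132231/8.454545)*100

74.7801 %


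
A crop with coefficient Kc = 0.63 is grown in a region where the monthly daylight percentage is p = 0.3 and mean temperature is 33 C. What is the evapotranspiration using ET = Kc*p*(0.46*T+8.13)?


ET = Kc * p * (0.46*T + 8.13)
ET = 0.63 * 0.3 * (0.46*33 + 8.13)
ET = 0.63 * 0.3 * 23.3100

4.4056 mm/day


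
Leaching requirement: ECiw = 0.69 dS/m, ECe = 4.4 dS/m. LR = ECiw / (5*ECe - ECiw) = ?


LR = ECiw / (5*ECe - ECiw)
LR = 0.69 / (5*4.4 - 0.69)
LR = 0.69 / 21.3100

0.0324


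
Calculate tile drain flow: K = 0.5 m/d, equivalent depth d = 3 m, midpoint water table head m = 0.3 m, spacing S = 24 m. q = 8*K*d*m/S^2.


q = 8*K*d*m/S^2
q = 8*0.5*3*0.3/24^2
q = 3.6000 / 576

0.0062 m/d


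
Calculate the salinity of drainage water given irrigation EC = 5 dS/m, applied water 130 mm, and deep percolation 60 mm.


EC_dw = EC_iw * D_iw / D_dw
EC_dw = 5 * 130 / 60
EC_dw = 650 / 60

10.8333 dS/m


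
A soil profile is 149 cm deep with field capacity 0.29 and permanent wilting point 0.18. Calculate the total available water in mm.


AWC = (FC - PWP) * d * 10
AWC = (0.29 - 0.18) * 149 * 10
AWC = 0.1100 * 149 * 10

163.9000 mm


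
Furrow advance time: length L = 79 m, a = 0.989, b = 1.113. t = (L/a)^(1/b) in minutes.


t = (L/a)^(1/b)
t = (79/0.989)^(1/1.113)
t = 79.878665^(1/1.113)

51.2014 min


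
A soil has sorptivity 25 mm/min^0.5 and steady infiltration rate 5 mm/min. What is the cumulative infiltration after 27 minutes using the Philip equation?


F = S*sqrt(t) + A*t
F = 25*sqrt(27) + 5*27
F = 25*5.196152 + 135

264.9038 mm


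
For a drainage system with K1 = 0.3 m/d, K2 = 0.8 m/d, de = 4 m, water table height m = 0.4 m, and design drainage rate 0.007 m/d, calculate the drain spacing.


S^2 = 8*K2*de*m/q + 4*K1*m^2/q
S^2 = 8*0.8*4*0.4/0.007 + 4*0.3*0.4^2/0.007
S = sqrt(1490.2857)

38.6042 m


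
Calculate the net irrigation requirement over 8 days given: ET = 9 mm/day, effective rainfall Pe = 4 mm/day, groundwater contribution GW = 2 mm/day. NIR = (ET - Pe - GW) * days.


Daily deficit = ET - Pe - GW = 9 - 4 - 2 = 3 mm/day
NIR = 3 * 8 = 24 mm

24.0000 mm


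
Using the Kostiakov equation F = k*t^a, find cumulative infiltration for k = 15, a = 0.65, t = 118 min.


F = k * t^a = 15 * 118^0.65
F = 15 * 22.218938

333.2841 mm


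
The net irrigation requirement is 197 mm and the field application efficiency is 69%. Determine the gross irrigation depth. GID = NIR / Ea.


Ea = 69% = 0.69
GID = NIR / Ea = 197 / 0.69 = 285.5072 mm

285.5072 mm


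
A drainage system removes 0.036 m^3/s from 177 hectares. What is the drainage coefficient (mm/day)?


DC = Q * 86400 / (A * 10000) * 1000
DC = 0.036 * 86400 / (177 * 10000) * 1000
DC = 3110400.0000 / 1770000

1.7573 mm/day


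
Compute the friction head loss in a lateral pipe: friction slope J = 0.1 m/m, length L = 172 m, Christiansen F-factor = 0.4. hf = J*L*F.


hf = J * L * F = 0.1 * 172 * 0.4 = 6.8800 m

6.8800 m


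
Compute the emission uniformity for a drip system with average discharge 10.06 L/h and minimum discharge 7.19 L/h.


EU = (q_min/q_avg)*100 = (7.19/10.06)*100 = 71.4712%

71.4712 %


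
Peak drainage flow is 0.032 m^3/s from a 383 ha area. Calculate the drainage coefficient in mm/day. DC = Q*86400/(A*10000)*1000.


DC = Q * 86400 / (A * 10000) * 1000
DC = 0.032 * 86400 / (383 * 10000) * 1000
DC = 2764800.0000 / 3830000

0.7219 mm/day


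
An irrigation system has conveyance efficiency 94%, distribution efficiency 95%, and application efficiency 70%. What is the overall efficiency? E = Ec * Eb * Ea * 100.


Ec = 0.94, Eb = 0.95, Ea = 0.7
E = 0.94 * 0.95 * 0.7 * 100 = 62.5100%

62.5100 %


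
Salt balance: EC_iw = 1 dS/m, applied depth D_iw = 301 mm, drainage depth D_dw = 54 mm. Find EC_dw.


EC_dw = EC_iw * D_iw / D_dw
EC_dw = 1 * 301 / 54
EC_dw = 301 / 54

5.5741 dS/m


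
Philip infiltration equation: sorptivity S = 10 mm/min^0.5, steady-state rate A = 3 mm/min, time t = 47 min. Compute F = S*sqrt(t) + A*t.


F = S*sqrt(t) + A*t
F = 10*sqrt(47) + 3*47
F = 10*6.855655 + 141

209.5566 mm


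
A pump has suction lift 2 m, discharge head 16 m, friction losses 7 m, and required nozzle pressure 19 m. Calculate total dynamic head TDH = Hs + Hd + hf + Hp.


TDH = Hs + Hd + hf + Hp = 2 + 16 + 7 + 19 = 44

44 m


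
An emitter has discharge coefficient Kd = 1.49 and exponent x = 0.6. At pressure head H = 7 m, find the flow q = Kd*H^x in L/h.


q = Kd * H^x = 1.49 * 7^0.6 = 1.49 * 3.214096

4.7890 L/h


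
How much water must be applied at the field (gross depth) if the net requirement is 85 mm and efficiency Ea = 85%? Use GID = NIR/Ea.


Ea = 85% = 0.85
GID = NIR / Ea = 85 / 0.85 = 100.0000 mm

100.0000 mm


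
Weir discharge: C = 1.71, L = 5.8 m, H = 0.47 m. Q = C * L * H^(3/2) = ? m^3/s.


Q = C * L * H^(3/2) = 1.71 * 5.8 * 0.47^1.5 = 1.71 * 5.8 * 0.322216

3.1957 m^3/s


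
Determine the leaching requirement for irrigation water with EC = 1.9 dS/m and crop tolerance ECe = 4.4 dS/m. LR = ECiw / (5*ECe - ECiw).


LR = ECiw / (5*ECe - ECiw)
LR = 1.9 / (5*4.4 - 1.9)
LR = 1.9 / 20.1000

0.0945


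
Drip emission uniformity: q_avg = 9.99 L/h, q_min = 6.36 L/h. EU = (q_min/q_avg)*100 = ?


EU = (q_min/q_avg)*100 = (6.36/9.99)*100 = 63.6637%

63.6637 %


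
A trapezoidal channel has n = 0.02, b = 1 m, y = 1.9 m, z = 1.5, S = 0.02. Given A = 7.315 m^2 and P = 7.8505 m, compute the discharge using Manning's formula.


R = A/P = 7.315/7.8505 = 0.931788
Q = (1/0.02) * 7.315 * 0.931788^(2/3) * 0.02^0.5

49.3451 m^3/s


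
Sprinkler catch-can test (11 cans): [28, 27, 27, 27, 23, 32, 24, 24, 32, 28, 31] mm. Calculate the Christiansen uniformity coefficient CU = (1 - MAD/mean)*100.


mean = 27.545455 mm
MAD = 2.413223 mm
CU = (1 - 2.413223/27.545455)*100

91.2391 %


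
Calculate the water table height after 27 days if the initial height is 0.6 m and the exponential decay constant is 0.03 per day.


m = m0 * exp(-k*t)
m = 0.6 * exp(-0.03 * 27)
m = 0.6 * exp(-0.8100)

0.2669 m


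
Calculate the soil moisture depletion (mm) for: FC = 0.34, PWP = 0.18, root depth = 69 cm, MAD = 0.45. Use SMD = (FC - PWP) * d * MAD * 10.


SMD = (FC - PWP) * d * MAD * 10
SMD = (0.34 - 0.18) * 69 * 0.45 * 10
SMD = 0.1600 * 69 * 0.45 * 10

49.6800 mm


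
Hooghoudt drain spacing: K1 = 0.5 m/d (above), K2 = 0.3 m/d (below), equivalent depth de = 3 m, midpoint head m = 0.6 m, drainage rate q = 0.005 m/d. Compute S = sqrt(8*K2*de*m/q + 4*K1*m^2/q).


S^2 = 8*K2*de*m/q + 4*K1*m^2/q
S^2 = 8*0.3*3*0.6/0.005 + 4*0.5*0.6^2/0.005
S = sqrt(1008.0000)

31.7490 m


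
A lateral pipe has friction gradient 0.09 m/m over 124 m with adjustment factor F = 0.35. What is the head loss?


hf = J * L * F = 0.09 * 124 * 0.35 = 3.9060 m

3.9060 m


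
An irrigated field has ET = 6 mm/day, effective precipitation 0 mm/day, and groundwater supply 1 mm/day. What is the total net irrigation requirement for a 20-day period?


Daily deficit = ET - Pe - GW = 6 - 0 - 1 = 5 mm/day
NIR = 5 * 20 = 100 mm

100.0000 mm


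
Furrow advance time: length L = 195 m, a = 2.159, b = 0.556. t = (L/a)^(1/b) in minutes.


t = (L/a)^(1/b)
t = (195/2.159)^(1/0.556)
t = 90.319592^(1/0.556)

3293.0132 min


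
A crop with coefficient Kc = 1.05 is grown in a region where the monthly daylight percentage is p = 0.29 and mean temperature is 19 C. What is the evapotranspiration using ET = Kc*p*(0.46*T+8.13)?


ET = Kc * p * (0.46*T + 8.13)
ET = 1.05 * 0.29 * (0.46*19 + 8.13)
ET = 1.05 * 0.29 * 16.8700

5.1369 mm/day


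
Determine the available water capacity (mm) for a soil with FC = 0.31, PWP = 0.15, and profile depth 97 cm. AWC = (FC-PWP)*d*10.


AWC = (FC - PWP) * d * 10
AWC = (0.31 - 0.15) * 97 * 10
AWC = 0.1600 * 97 * 10

155.2000 mm


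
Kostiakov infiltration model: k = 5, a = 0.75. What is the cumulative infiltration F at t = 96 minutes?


F = k * t^a = 5 * 96^0.75
F = 5 * 30.669269

153.3463 mm


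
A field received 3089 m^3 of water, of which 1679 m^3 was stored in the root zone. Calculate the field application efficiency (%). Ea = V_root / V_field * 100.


Ea = V_root / V_field * 100 = 1679 / 3089 * 100 = 54.3542%

54.3542 %


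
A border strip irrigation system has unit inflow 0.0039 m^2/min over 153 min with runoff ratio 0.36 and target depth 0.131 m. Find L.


L = q*t/((1+r)*Z)
L = 0.0039*153/((1+0.36)*0.131)
L = 0.5967/0.17816

3.3492 m


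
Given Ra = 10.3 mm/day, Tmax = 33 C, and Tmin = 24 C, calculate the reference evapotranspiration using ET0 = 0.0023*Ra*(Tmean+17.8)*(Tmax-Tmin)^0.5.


Tmean = (Tmax + Tmin)/2 = (33 + 24)/2 = 28.5
ET0 = 0.0023 * 10.3 * (28.5 + 17.8) * sqrt(33 - 24)
ET0 = 0.0023 * 10.3 * 46.3 * 3.000000

3.2905 mm/day


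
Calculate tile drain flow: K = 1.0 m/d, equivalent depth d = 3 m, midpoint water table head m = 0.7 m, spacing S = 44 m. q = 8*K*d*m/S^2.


q = 8*K*d*m/S^2
q = 8*1.0*3*0.7/44^2
q = 16.8000 / 1936

0.0087 m/d


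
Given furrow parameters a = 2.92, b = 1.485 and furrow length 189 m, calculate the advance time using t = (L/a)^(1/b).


t = (L/a)^(1/b)
t = (189/2.92)^(1/1.485)
t = 64.726027^(1/1.485)

16.5799 min


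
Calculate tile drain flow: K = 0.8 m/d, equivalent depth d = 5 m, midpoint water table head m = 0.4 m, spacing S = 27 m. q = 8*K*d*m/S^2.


q = 8*K*d*m/S^2
q = 8*0.8*5*0.4/27^2
q = 12.8000 / 729

0.0176 m/d


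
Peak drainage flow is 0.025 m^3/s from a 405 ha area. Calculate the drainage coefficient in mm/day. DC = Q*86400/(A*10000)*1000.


DC = Q * 86400 / (A * 10000) * 1000
DC = 0.025 * 86400 / (405 * 10000) * 1000
DC = 2160000.0000 / 4050000

0.5333 mm/day


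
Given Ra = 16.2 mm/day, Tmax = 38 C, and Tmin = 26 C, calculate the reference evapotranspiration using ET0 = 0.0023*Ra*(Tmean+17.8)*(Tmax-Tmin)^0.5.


Tmean = (Tmax + Tmin)/2 = (38 + 26)/2 = 32.0
ET0 = 0.0023 * 16.2 * (32.0 + 17.8) * sqrt(38 - 26)
ET0 = 0.0023 * 16.2 * 49.8 * 3.464102

6.4278 mm/day


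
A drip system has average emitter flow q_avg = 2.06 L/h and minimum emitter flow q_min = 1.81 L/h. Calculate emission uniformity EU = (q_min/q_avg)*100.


EU = (q_min/q_avg)*100 = (1.81/2.06)*100 = 87.8641%

87.8641 %


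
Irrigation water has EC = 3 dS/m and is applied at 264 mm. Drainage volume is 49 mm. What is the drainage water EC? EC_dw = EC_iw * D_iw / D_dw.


EC_dw = EC_iw * D_iw / D_dw
EC_dw = 3 * 264 / 49
EC_dw = 792 / 49

16.1633 dS/m


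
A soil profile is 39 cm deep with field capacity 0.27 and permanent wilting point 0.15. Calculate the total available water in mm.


AWC = (FC - PWP) * d * 10
AWC = (0.27 - 0.15) * 39 * 10
AWC = 0.1200 * 39 * 10

46.8000 mm


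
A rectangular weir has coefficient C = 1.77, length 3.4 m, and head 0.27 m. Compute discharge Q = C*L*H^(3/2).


Q = C * L * H^(3/2) = 1.77 * 3.4 * 0.27^1.5 = 1.77 * 3.4 * 0.140296

0.8443 m^3/s


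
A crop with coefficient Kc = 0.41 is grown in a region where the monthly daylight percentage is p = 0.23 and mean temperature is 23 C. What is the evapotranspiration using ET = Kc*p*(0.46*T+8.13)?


ET = Kc * p * (0.46*T + 8.13)
ET = 0.41 * 0.23 * (0.46*23 + 8.13)
ET = 0.41 * 0.23 * 18.7100

1.7644 mm/day


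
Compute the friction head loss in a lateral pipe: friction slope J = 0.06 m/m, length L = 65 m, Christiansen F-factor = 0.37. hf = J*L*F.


hf = J * L * F = 0.06 * 65 * 0.37 = 1.4430 m

1.4430 m


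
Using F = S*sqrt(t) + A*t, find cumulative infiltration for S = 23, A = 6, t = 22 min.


F = S*sqrt(t) + A*t
F = 23*sqrt(22) + 6*22
F = 23*4.690416 + 132

239.8796 mm


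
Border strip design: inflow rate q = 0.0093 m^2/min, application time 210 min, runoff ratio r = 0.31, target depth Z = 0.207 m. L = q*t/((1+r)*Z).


L = q*t/((1+r)*Z)
L = 0.0093*210/((1+0.31)*0.207)
L = 1.953/0.27117

7.2021 m


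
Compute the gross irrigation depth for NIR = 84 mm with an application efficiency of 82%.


Ea = 82% = 0.82
GID = NIR / Ea = 84 / 0.82 = 102.4390 mm

102.4390 mm


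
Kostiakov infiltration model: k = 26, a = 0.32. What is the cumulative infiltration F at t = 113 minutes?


F = k * t^a = 26 * 113^0.32
F = 26 * 4.539260

118.0208 mm


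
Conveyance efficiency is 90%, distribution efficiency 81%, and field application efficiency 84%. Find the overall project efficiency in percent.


Ec = 0.9, Eb = 0.81, Ea = 0.84
E = 0.9 * 0.81 * 0.84 * 100 = 61.2360%

61.2360 %


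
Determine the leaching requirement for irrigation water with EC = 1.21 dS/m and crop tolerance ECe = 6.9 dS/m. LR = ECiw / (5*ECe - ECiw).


LR = ECiw / (5*ECe - ECiw)
LR = 1.21 / (5*6.9 - 1.21)
LR = 1.21 / 33.2900

0.0363


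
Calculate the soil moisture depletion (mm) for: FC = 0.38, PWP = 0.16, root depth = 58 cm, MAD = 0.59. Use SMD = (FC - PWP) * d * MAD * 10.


SMD = (FC - PWP) * d * MAD * 10
SMD = (0.38 - 0.16) * 58 * 0.59 * 10
SMD = 0.2200 * 58 * 0.59 * 10

75.2840 mm


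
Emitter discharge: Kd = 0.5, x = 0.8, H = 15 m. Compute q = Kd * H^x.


q = Kd * H^x = 0.5 * 15^0.8 = 0.5 * 8.727161

4.3636 L/h


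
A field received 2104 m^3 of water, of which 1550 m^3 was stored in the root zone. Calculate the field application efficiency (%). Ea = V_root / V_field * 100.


Ea = V_root / V_field * 100 = 1550 / 2104 * 100 = 73.6692%

73.6692 %


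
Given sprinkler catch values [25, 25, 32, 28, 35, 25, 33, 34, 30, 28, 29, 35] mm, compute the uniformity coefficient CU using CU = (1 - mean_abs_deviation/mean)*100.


mean = 29.916667 mm
MAD = 3.250000 mm
CU = (1 - 3.250000/29.916667)*100

89.1365 %


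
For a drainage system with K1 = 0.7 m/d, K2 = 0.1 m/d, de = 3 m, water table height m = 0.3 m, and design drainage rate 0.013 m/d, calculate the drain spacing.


S^2 = 8*K2*de*m/q + 4*K1*m^2/q
S^2 = 8*0.1*3*0.3/0.013 + 4*0.7*0.3^2/0.013
S = sqrt(74.7692)

8.6469 m


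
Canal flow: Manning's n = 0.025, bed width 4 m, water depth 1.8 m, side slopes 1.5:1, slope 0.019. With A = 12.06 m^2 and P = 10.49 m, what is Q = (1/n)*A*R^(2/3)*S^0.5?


R = A/P = 12.06/10.49 = 1.149666
Q = (1/0.025) * 12.06 * 1.149666^(2/3) * 0.019^0.5

72.9735 m^3/s


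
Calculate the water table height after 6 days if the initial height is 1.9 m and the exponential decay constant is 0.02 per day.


m = m0 * exp(-k*t)
m = 1.9 * exp(-0.02 * 6)
m = 1.9 * exp(-0.1200)

1.6851 m


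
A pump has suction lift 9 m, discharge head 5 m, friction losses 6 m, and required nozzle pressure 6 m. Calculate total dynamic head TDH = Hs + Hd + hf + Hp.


TDH = Hs + Hd + hf + Hp = 9 + 5 + 6 + 6 = 26

26 m


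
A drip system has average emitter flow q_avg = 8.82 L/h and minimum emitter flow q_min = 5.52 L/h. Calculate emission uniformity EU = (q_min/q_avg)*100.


EU = (q_min/q_avg)*100 = (5.52/8.82)*100 = 62.5850%

62.5850 %


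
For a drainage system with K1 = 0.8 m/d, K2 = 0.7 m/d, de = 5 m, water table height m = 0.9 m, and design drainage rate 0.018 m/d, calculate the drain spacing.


S^2 = 8*K2*de*m/q + 4*K1*m^2/q
S^2 = 8*0.7*5*0.9/0.018 + 4*0.8*0.9^2/0.018
S = sqrt(1544.0000)

39.2938 m


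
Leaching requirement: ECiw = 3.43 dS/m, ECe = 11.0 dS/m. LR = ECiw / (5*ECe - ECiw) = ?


LR = ECiw / (5*ECe - ECiw)
LR = 3.43 / (5*11.0 - 3.43)
LR = 3.43 / 51.5700

0.0665


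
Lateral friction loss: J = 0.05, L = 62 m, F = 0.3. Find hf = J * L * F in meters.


hf = J * L * F = 0.05 * 62 * 0.3 = 0.9300 m

0.9300 m


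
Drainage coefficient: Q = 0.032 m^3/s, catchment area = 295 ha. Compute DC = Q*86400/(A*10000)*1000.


DC = Q * 86400 / (A * 10000) * 1000
DC = 0.032 * 86400 / (295 * 10000) * 1000
DC = 2764800.0000 / 2950000

0.9372 mm/day


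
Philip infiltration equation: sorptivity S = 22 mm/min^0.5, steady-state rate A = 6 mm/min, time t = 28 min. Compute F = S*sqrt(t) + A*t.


F = S*sqrt(t) + A*t
F = 22*sqrt(28) + 6*28
F = 22*5.291503 + 168

284.4131 mm


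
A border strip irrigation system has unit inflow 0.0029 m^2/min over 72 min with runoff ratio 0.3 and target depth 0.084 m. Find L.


L = q*t/((1+r)*Z)
L = 0.0029*72/((1+0.3)*0.084)
L = 0.2088/0.1092

1.9121 m


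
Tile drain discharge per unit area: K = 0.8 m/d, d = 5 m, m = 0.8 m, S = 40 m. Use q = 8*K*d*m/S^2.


q = 8*K*d*m/S^2
q = 8*0.8*5*0.8/40^2
q = 25.6000 / 1600

0.0160 m/d


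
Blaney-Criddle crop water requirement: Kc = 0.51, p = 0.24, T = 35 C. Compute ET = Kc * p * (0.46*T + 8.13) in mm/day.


ET = Kc * p * (0.46*T + 8.13)
ET = 0.51 * 0.24 * (0.46*35 + 8.13)
ET = 0.51 * 0.24 * 24.2300

2.9658 mm/day


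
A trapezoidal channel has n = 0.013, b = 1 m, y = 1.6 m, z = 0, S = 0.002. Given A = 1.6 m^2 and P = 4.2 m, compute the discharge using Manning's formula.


R = A/P = 1.6/4.2 = 0.380952
Q = (1/0.013) * 1.6 * 0.380952^(2/3) * 0.002^0.5

2.8925 m^3/s


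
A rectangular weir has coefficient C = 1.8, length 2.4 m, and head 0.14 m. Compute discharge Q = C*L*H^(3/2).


Q = C * L * H^(3/2) = 1.8 * 2.4 * 0.14^1.5 = 1.8 * 2.4 * 0.052383

0.2263 m^3/s


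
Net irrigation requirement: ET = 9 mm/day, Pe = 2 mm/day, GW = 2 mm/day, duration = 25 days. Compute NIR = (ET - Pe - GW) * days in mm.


Daily deficit = ET - Pe - GW = 9 - 2 - 2 = 5 mm/day
NIR = 5 * 25 = 125 mm

125.0000 mm


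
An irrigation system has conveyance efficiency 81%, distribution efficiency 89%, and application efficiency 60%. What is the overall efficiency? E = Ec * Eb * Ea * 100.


Ec = 0.81, Eb = 0.89, Ea = 0.6
E = 0.81 * 0.89 * 0.6 * 100 = 43.2540%

43.2540 %


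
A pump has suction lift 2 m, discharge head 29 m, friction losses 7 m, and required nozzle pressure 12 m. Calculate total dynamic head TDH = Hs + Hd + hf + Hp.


TDH = Hs + Hd + hf + Hp = 2 + 29 + 7 + 12 = 50

50 m


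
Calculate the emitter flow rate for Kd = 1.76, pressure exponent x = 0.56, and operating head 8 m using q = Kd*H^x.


q = Kd * H^x = 1.76 * 8^0.56 = 1.76 * 3.204280

5.6395 L/h


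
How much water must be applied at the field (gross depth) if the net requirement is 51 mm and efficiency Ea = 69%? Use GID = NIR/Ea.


Ea = 69% = 0.69
GID = NIR / Ea = 51 / 0.69 = 73.9130 mm

73.9130 mm


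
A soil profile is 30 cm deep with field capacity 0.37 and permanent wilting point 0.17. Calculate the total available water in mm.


AWC = (FC - PWP) * d * 10
AWC = (0.37 - 0.17) * 30 * 10
AWC = 0.2000 * 30 * 10

60.0000 mm


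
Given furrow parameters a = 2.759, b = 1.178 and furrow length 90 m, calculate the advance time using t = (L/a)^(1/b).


t = (L/a)^(1/b)
t = (90/2.759)^(1/1.178)
t = 32.620515^(1/1.178)

19.2662 min


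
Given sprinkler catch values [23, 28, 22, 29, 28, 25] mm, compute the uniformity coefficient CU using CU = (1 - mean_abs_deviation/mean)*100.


mean = 25.833333 mm
MAD = 2.500000 mm
CU = (1 - 2.500000/25.833333)*100

90.3226 %


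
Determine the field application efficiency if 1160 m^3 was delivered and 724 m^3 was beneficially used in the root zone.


Ea = V_root / V_field * 100 = 724 / 1160 * 100 = 62.4138%

62.4138 %


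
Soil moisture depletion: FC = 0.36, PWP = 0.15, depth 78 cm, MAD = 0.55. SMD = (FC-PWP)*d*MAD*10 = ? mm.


SMD = (FC - PWP) * d * MAD * 10
SMD = (0.36 - 0.15) * 78 * 0.55 * 10
SMD = 0.2100 * 78 * 0.55 * 10

90.0900 mm


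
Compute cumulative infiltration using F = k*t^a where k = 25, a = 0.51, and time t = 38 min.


F = k * t^a = 25 * 38^0.51
F = 25 * 6.392778

159.8194 mm


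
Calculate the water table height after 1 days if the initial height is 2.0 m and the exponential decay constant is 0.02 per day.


m = m0 * exp(-k*t)
m = 2.0 * exp(-0.02 * 1)
m = 2.0 * exp(-0.0200)

1.9604 m


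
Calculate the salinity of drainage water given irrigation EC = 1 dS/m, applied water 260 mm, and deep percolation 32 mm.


EC_dw = EC_iw * D_iw / D_dw
EC_dw = 1 * 260 / 32
EC_dw = 260 / 32

8.1250 dS/m


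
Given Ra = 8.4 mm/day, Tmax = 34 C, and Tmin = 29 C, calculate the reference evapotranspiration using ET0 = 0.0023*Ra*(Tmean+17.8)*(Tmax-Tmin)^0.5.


Tmean = (Tmax + Tmin)/2 = (34 + 29)/2 = 31.5
ET0 = 0.0023 * 8.4 * (31.5 + 17.8) * sqrt(34 - 29)
ET0 = 0.0023 * 8.4 * 49.3 * 2.236068

2.1298 mm/day


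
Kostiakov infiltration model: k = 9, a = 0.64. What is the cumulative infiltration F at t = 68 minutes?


F = k * t^a = 9 * 68^0.64
F = 9 * 14.886949

133.9825 mm


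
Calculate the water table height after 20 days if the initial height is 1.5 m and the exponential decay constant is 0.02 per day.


m = m0 * exp(-k*t)
m = 1.5 * exp(-0.02 * 20)
m = 1.5 * exp(-0.4000)

1.0055 m


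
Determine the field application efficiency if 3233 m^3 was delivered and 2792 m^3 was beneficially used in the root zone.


Ea = V_root / V_field * 100 = 2792 / 3233 * 100 = 86.3594%

86.3594 %


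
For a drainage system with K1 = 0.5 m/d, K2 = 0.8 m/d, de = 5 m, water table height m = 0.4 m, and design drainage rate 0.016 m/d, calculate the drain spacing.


S^2 = 8*K2*de*m/q + 4*K1*m^2/q
S^2 = 8*0.8*5*0.4/0.016 + 4*0.5*0.4^2/0.016
S = sqrt(820.0000)

28.6356 m


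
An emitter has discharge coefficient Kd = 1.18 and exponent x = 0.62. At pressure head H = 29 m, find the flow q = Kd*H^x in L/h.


q = Kd * H^x = 1.18 * 29^0.62 = 1.18 * 8.066530

9.5185 L/h


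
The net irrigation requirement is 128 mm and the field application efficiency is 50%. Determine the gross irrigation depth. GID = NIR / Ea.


Ea = 50% = 0.5
GID = NIR / Ea = 128 / 0.5 = 256.0000 mm

256.0000 mm


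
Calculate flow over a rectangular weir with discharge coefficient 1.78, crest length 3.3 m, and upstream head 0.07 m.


Q = C * L * H^(3/2) = 1.78 * 3.3 * 0.07^1.5 = 1.78 * 3.3 * 0.018520

0.1088 m^3/s


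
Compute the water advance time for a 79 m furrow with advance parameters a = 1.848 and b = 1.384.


t = (L/a)^(1/b)
t = (79/1.848)^(1/1.384)
t = 42.748918^(1/1.384)

15.0804 min


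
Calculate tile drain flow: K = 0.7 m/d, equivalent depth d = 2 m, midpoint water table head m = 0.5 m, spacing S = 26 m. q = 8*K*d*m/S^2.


q = 8*K*d*m/S^2
q = 8*0.7*2*0.5/26^2
q = 5.6000 / 676

0.0083 m/d


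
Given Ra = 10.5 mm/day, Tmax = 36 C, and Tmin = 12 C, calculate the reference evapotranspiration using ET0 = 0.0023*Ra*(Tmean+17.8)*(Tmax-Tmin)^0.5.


Tmean = (Tmax + Tmin)/2 = (36 + 12)/2 = 24.0
ET0 = 0.0023 * 10.5 * (24.0 + 17.8) * sqrt(36 - 12)
ET0 = 0.0023 * 10.5 * 41.8 * 4.898979

4.9454 mm/day


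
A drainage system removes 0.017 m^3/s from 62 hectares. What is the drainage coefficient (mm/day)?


DC = Q * 86400 / (A * 10000) * 1000
DC = 0.017 * 86400 / (62 * 10000) * 1000
DC = 1468800.0000 / 620000

2.3690 mm/day


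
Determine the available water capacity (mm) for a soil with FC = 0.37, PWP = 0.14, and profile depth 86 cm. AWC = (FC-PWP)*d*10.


AWC = (FC - PWP) * d * 10
AWC = (0.37 - 0.14) * 86 * 10
AWC = 0.2300 * 86 * 10

197.8000 mm


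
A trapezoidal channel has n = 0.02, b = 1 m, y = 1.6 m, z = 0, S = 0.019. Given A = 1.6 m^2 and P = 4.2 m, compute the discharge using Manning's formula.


R = A/P = 1.6/4.2 = 0.380952
Q = (1/0.02) * 1.6 * 0.380952^(2/3) * 0.019^0.5

5.7949 m^3/s


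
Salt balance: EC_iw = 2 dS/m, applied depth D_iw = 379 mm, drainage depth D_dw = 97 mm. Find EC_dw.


EC_dw = EC_iw * D_iw / D_dw
EC_dw = 2 * 379 / 97
EC_dw = 758 / 97

7.8144 dS/m


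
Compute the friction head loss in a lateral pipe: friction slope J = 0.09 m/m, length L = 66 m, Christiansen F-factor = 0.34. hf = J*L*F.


hf = J * L * F = 0.09 * 66 * 0.34 = 2.0196 m

2.0196 m


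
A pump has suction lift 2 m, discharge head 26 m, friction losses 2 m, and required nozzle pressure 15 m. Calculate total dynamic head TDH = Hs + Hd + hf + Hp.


TDH = Hs + Hd + hf + Hp = 2 + 26 + 2 + 15 = 45

45 m


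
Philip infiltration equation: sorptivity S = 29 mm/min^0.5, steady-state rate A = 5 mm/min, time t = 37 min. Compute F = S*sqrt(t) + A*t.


F = S*sqrt(t) + A*t
F = 29*sqrt(37) + 5*37
F = 29*6.082763 + 185

361.4001 mm


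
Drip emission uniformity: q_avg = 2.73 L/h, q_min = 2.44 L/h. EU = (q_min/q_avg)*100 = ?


EU = (q_min/q_avg)*100 = (2.44/2.73)*100 = 89.3773%

89.3773 %


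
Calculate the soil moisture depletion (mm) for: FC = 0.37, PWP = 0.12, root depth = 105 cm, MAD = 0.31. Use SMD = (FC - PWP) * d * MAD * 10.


SMD = (FC - PWP) * d * MAD * 10
SMD = (0.37 - 0.12) * 105 * 0.31 * 10
SMD = 0.2500 * 105 * 0.31 * 10

81.3750 mm


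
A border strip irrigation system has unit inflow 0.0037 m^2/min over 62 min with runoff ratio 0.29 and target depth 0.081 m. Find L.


L = q*t/((1+r)*Z)
L = 0.0037*62/((1+0.29)*0.081)
L = 0.2294/0.10449

2.1954 m


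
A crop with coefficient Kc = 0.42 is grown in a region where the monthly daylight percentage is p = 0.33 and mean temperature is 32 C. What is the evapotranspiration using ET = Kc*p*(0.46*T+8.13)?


ET = Kc * p * (0.46*T + 8.13)
ET = 0.42 * 0.33 * (0.46*32 + 8.13)
ET = 0.42 * 0.33 * 22.8500

3.1670 mm/day


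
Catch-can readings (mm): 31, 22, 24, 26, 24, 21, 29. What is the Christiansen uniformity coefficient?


mean = 25.285714 mm
MAD = 2.897959 mm
CU = (1 - 2.897959/25.285714)*100

88.5391 %


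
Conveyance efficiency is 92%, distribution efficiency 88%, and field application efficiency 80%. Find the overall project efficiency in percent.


Ec = 0.92, Eb = 0.88, Ea = 0.8
E = 0.92 * 0.88 * 0.8 * 100 = 64.7680%

64.7680 %


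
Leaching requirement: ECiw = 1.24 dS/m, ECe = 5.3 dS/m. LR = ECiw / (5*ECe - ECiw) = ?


LR = ECiw / (5*ECe - ECiw)
LR = 1.24 / (5*5.3 - 1.24)
LR = 1.24 / 25.2600

0.0491


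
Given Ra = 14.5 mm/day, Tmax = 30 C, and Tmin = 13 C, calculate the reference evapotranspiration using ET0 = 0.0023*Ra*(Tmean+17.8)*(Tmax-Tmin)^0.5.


Tmean = (Tmax + Tmin)/2 = (30 + 13)/2 = 21.5
ET0 = 0.0023 * 14.5 * (21.5 + 17.8) * sqrt(30 - 13)
ET0 = 0.0023 * 14.5 * 39.3 * 4.123106

5.4040 mm/day


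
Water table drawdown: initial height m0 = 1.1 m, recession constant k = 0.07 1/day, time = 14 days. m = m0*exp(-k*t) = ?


m = m0 * exp(-k*t)
m = 1.1 * exp(-0.07 * 14)
m = 1.1 * exp(-0.9800)

0.4128 m


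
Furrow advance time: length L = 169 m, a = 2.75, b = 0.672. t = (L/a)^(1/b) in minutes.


t = (L/a)^(1/b)
t = (169/2.75)^(1/0.672)
t = 61.454545^(1/0.672)

458.7105 min


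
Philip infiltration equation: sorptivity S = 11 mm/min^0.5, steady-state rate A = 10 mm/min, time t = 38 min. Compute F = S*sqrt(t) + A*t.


F = S*sqrt(t) + A*t
F = 11*sqrt(38) + 10*38
F = 11*6.164414 + 380

447.8086 mm


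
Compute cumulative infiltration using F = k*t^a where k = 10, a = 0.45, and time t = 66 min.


F = k * t^a = 10 * 66^0.45
F = 10 * 6.588625

65.8863 mm


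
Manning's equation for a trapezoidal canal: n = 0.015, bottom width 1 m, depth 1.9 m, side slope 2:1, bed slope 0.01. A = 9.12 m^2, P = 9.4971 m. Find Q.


R = A/P = 9.12/9.4971 = 0.960293
Q = (1/0.015) * 9.12 * 0.960293^(2/3) * 0.01^0.5

59.1797 m^3/s
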